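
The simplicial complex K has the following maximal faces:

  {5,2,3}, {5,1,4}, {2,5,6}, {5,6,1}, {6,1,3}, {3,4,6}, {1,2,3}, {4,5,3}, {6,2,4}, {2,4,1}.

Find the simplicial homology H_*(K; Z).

H_0 = Z,  H_1 = Z/2,  H_2 = 0.

K has 6 vertices, 15 edges, 10 triangles.
rank ∂_0 = 0, rank ∂_1 = 5 ⇒ b_0 = 6 − 0 − 5 = 1; all invariant factors of ∂_1 are 1 so no torsion. So H_0 = Z.
rank ∂_1 = 5, rank ∂_2 = 10 ⇒ b_1 = 15 − 5 − 10 = 0; ∂_2 has invariant factor(s) [2] giving torsion. So H_1 = Z/2.
rank ∂_2 = 10, rank ∂_3 = 0 ⇒ b_2 = 10 − 10 − 0 = 0. So H_2 = 0.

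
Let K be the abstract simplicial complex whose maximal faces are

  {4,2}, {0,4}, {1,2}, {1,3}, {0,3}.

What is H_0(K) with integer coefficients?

Fix the vertex order 0 < 1 < 2 < 3 < 4 and write every simplex with vertices in increasing order. Then dim K = 1 and the simplices of K are:

  0-simplices (5): [0], [1], [2], [3], [4]
  1-simplices (5): [0,3], [0,4], [1,2], [1,3], [2,4]

so the chain groups are C_0 ≅ Z^5, C_1 ≅ Z^5.

Boundary ∂_1: C_1 → C_0 sends each edge [p,q] (with p < q) to q − p. For instance
  ∂[0,4] = [4] − [0].
The resulting 5×5 matrix has rank 4, and its Smith normal form has invariant factors (1,1,1,1).

Now H_k = ker ∂_k / im ∂_{k+1}, so:

  H_0: rank C_0 − rank ∂_1 = 5 − 4 = 1, and the invariant factors of ∂_1 are all 1, so H_0 = Z.

(K is a triangulation of the circle S^1.)

H_0 = Z.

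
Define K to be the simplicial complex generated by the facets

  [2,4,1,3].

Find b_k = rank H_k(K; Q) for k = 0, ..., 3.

b_0 = 1, b_1 = 0, b_2 = 0, b_3 = 0.

Order the vertices as 1 < 2 < 3 < 4. Listing each simplex with vertices in this order, K has dimension 3 with simplices:

  0-simplices (4): [1], [2], [3], [4]
  1-simplices (6): [1,2], [1,3], [1,4], [2,3], [2,4], [3,4]
  2-simplices (4): [1,2,3], [1,2,4], [1,3,4], [2,3,4]
  3-simplices (1): [1,2,3,4]

so the chain groups are C_0 ≅ Z^4, C_1 ≅ Z^6, C_2 ≅ Z^4, C_3 ≅ Z^1.

∂_1: C_1 → C_0 is given by ∂[p,q] = [q] − [p].
As a 4×6 matrix over Z this has rank 3, with invariant factors (1,1,1).

∂_2: C_2 → C_1 maps a triangle to the signed sum of its edges. For instance
  ∂[1,3,4] = [3,4] − [1,4] + [1,3],
  ∂[2,3,4] = [3,4] − [2,4] + [2,3].
This gives a 6×4 integer matrix of rank 3; reducing to Smith normal form yields diagonal entries (1,1,1).

Boundary ∂_3: C_3 → C_2 sends each 3-simplex σ to the alternating sum Σ_i (−1)^i (σ with its i-th vertex removed). For instance
  ∂[1,2,3,4] = [2,3,4] − [1,3,4] + [1,2,4] − [1,2,3].
The resulting 4×1 matrix has rank 1, and its Smith normal form has invariant factors (1).

Computing H_k = (kernel of ∂_k) / (image of ∂_{k+1}):

  H_0: rank C_0 − rank ∂_1 = 4 − 3 = 1, and the invariant factors of ∂_1 are all 1, so H_0 = Z.
  H_1: rank ker ∂_1 − rank ∂_2 = (6 − 3) − 3 = 0, and the invariant factors of ∂_2 are all 1, so H_1 = 0.
  H_2: rank ker ∂_2 − rank ∂_3 = (4 − 3) − 1 = 0, and the invariant factors of ∂_3 are all 1, so H_2 = 0.
  H_3: rank ker ∂_3 − rank ∂_4 = (1 − 1) − 0 = 0, and there is no ∂_4, so H_3 = 0.

(K is a triangulation of the 3-simplex.)

Hence the Betti numbers are b_0 = 1, b_1 = 0, b_2 = 0, b_3 = 0.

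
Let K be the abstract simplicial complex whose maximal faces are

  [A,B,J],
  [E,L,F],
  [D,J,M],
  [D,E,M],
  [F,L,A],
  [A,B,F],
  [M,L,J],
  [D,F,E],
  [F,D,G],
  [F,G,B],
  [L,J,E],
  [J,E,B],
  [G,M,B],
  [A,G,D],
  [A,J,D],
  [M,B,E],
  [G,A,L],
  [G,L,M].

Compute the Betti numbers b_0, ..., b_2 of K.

Fix the vertex order A < B < D < E < F < G < J < L < M and write every simplex with vertices in increasing order. Then dim K = 2 and the simplices of K are:

  0-simplices (9): A, B, D, E, F, G, J, L, M
  1-simplices (27): AB, AD, AF, AG, AJ, AL, BE, BF, BG, BJ, BM, DE, DF, DG, DJ, DM, EF, EJ, EL, EM, FG, FL, GL, GM, JL, JM, LM
  2-simplices (18): ABF, ABJ, ADG, ADJ, AFL, AGL, BEJ, BEM, BFG, BGM, DEF, DEM, DFG, DJM, EFL, EJL, GLM, JLM

Hence C_0 ≅ Z^9, C_1 ≅ Z^27, C_2 ≅ Z^18.

∂_1: C_1 → C_0 is given by ∂[p,q] = [q] − [p]. For instance
  ∂EJ = J − E.
The resulting 9×27 matrix has rank 8, and its Smith normal form has invariant factors (1,1,1,1,1,1,1,1).

∂_2: C_2 → C_1 maps a triangle to the signed sum of its edges. For instance
  ∂ABF = BF − AF + AB,
  ∂DEF = EF − DF + DE.
The 27×18 boundary matrix has rank 18 and Smith normal form diag(1,1,1,1,1,1,1,1,1,1,1,1,1,1,1,1,1,2).

Reading off H_k = ker ∂_k / im ∂_{k+1}:

  H_0: rank C_0 − rank ∂_1 = 9 − 8 = 1, and the invariant factors of ∂_1 are all 1, so H_0 = Z.
  H_1: rank ker ∂_1 − rank ∂_2 = (27 − 8) − 18 = 1, and ∂_2 has invariant factor 2 > 1, so H_1 = Z ⊕ Z/2.
  H_2: rank ker ∂_2 − rank ∂_3 = (18 − 18) − 0 = 0, and there is no ∂_3, so H_2 = 0.

As a check, the Euler characteristic is 9 − 27 + 18 = 0, which agrees with 1 − 1 + 0 = 0.

Hence the Betti numbers are b_0 = 1, b_1 = 1, b_2 = 0.

b_0 = 1, b_1 = 1, b_2 = 0.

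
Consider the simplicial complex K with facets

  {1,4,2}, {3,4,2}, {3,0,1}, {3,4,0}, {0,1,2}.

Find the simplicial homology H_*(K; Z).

K has 5 vertices, 10 edges, 5 triangles.
rank ∂_0 = 0, rank ∂_1 = 4 ⇒ b_0 = 5 − 0 − 4 = 1; all invariant factors of ∂_1 are 1 so no torsion. So H_0 = Z.
rank ∂_1 = 4, rank ∂_2 = 5 ⇒ b_1 = 10 − 4 − 5 = 1; all invariant factors of ∂_2 are 1 so no torsion. So H_1 = Z.
rank ∂_2 = 5, rank ∂_3 = 0 ⇒ b_2 = 5 − 5 − 0 = 0. So H_2 = 0.

H_0 ≅ Z,  H_1 ≅ Z,  H_2 = 0.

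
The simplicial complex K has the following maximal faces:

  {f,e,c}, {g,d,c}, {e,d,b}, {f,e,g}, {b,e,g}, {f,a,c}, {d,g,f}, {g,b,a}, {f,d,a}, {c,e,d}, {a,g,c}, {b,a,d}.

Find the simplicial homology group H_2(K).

H_2 ≅ 0.

Fix the vertex order a < b < c < d < e < f < g and write every simplex with vertices in increasing order. Then dim K = 2 and the simplices of K are:

  0-simplices (7): a, b, c, d, e, f, g
  1-simplices (18): ab, ac, ad, af, ag, bd, be, bg, cd, ce, cf, cg, de, df, dg, ef, eg, fg
  2-simplices (12): abd, abg, acf, acg, adf, bde, beg, cde, cdg, cef, dfg, efg

giving chain groups C_0 ≅ Z^7, C_1 ≅ Z^18, C_2 ≅ Z^12.

The boundary map ∂_1: C_1 → C_0 sends each edge [p,q] (with p < q) to q − p. For instance
  ∂ac = c − a.
This gives a 7×18 integer matrix of rank 6; reducing to Smith normal form yields diagonal entries (1,1,1,1,1,1).

∂_2: C_2 → C_1 sends each 2-simplex [p,q,r] to [q,r] − [p,r] + [p,q]. For instance
  ∂cef = ef − cf + ce,
  ∂abg = bg − ag + ab.
This gives a 18×12 integer matrix of rank 12; reducing to Smith normal form yields diagonal entries (1,1,1,1,1,1,1,1,1,1,1,2).

Now H_k = ker ∂_k / im ∂_{k+1}, so:

  H_2: rank ker ∂_2 − rank ∂_3 = (12 − 12) − 0 = 0, and there is no ∂_3, so H_2 ≅ 0.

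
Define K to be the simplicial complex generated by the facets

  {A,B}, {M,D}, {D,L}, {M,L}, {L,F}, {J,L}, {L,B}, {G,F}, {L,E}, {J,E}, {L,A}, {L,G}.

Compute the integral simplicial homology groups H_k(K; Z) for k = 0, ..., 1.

H_0 ≅ Z,  H_1 ≅ Z^4.

K has 9 vertices, 12 edges.
rank ∂_0 = 0, rank ∂_1 = 8 ⇒ b_0 = 9 − 0 − 8 = 1; all invariant factors of ∂_1 are 1 so no torsion. So H_0 ≅ Z.
rank ∂_1 = 8, rank ∂_2 = 0 ⇒ b_1 = 12 − 8 − 0 = 4. So H_1 ≅ Z^4.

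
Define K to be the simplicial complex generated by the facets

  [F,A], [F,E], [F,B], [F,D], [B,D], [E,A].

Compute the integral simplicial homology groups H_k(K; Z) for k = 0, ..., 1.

Fix the vertex order A < B < D < E < F and write every simplex with vertices in increasing order. Then dim K = 1 and the simplices of K are:

  0-simplices (5): A, B, D, E, F
  1-simplices (6): AE, AF, BD, BF, DF, EF

giving chain groups C_0 ≅ Z^5, C_1 ≅ Z^6.

∂_1: C_1 → C_0 is given by ∂[p,q] = [q] − [p]. For instance
  ∂AE = E − A.
As a 5×6 matrix over Z this has rank 4, with invariant factors (1,1,1,1).

Reading off H_k = ker ∂_k / im ∂_{k+1}:

  H_0: rank C_0 − rank ∂_1 = 5 − 4 = 1, and the invariant factors of ∂_1 are all 1, so H_0 = Z.
  H_1: rank ker ∂_1 − rank ∂_2 = (6 − 4) − 0 = 2, and there is no ∂_2, so H_1 = Z^2.

H_0 = Z,  H_1 = Z^2.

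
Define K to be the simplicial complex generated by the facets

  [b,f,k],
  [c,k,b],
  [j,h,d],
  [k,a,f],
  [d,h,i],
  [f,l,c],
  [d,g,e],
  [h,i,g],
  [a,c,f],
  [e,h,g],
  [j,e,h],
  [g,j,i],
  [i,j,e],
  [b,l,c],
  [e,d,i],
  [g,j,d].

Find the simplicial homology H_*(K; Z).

Fix the vertex order a < b < c < d < e < f < g < h < i < j < k < l and write every simplex with vertices in increasing order. Then dim K = 2 and the simplices of K are:

  0-simplices (12): a, b, c, d, e, f, g, h, i, j, k, l
  1-simplices (27): ac, af, ak, bc, bf, bk, bl, cf, ck, cl, de, dg, dh, di, dj, eg, eh, ei, ej, fk, fl, gh, gi, gj, hi, hj, ij
  2-simplices (16): acf, afk, bck, bcl, bfk, cfl, deg, dei, dgj, dhi, dhj, egh, ehj, eij, ghi, gij

Hence C_0 ≅ Z^12, C_1 ≅ Z^27, C_2 ≅ Z^16.

Boundary ∂_1: C_1 → C_0 is given by ∂[p,q] = [q] − [p]. For instance
  ∂ac = c − a.
The resulting 12×27 matrix has rank 10, and its Smith normal form has invariant factors (1,1,1,1,1,1,1,1,1,1).

∂_2: C_2 → C_1 maps a triangle to the signed sum of its edges. For instance
  ∂egh = gh − eh + eg,
  ∂eij = ij − ej + ei.
The 27×16 boundary matrix has rank 16 and Smith normal form diag(1,1,1,1,1,1,1,1,1,1,1,1,1,1,1,2).

From H_k ≅ ker(∂_k) / im(∂_{k+1}) we obtain:

  H_0: rank C_0 − rank ∂_1 = 12 − 10 = 2, and the invariant factors of ∂_1 are all 1, so H_0 = Z^2.
  H_1: rank ker ∂_1 − rank ∂_2 = (27 − 10) − 16 = 1, and ∂_2 has invariant factor 2 > 1, so H_1 = Z ⊕ Z/2.
  H_2: rank ker ∂_2 − rank ∂_3 = (16 − 16) − 0 = 0, and there is no ∂_3, so H_2 = 0.

As a check, the Euler characteristic is 12 − 27 + 16 = 1, which agrees with 2 − 1 + 0 = 1.
(K is a triangulation of the disjoint union of the cylinder S^1 x I and the real projective plane RP^2.)

H_0 = Z^2,  H_1 = Z ⊕ Z/2,  H_2 = 0.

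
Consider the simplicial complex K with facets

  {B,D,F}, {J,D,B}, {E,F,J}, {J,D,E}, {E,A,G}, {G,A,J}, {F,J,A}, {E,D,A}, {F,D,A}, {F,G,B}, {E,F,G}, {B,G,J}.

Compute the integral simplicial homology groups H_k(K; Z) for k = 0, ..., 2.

H_0 = Z,  H_1 = Z/2Z,  H_2 = 0.

We work with the vertex ordering A < B < D < E < F < G < J. The simplices of K, each written with vertices in increasing order, are:

  0-simplices (7): A, B, D, E, F, G, J
  1-simplices (18): AD, AE, AF, AG, AJ, BD, BF, BG, BJ, DE, DF, DJ, EF, EG, EJ, FG, FJ, GJ
  2-simplices (12): ADE, ADF, AEG, AFJ, AGJ, BDF, BDJ, BFG, BGJ, DEJ, EFG, EFJ

Hence C_0 ≅ Z^7, C_1 ≅ Z^18, C_2 ≅ Z^12.

Boundary ∂_1: C_1 → C_0 is given by ∂[p,q] = [q] − [p]. For instance
  ∂EJ = J − E.
As a 7×18 matrix over Z this has rank 6, with invariant factors (1,1,1,1,1,1).

Boundary ∂_2: C_2 → C_1 acts by ∂[p,q,r] = [q,r] − [p,r] + [p,q]. For instance
  ∂BGJ = GJ − BJ + BG,
  ∂BDJ = DJ − BJ + BD.
As a 18×12 matrix over Z this has rank 12, with invariant factors (1,1,1,1,1,1,1,1,1,1,1,2).

From H_k ≅ ker(∂_k) / im(∂_{k+1}) we obtain:

  H_0: rank C_0 − rank ∂_1 = 7 − 6 = 1, and the invariant factors of ∂_1 are all 1, so H_0 = Z.
  H_1: rank ker ∂_1 − rank ∂_2 = (18 − 6) − 12 = 0, and ∂_2 has invariant factor 2 > 1, so H_1 = Z/2Z.
  H_2: rank ker ∂_2 − rank ∂_3 = (12 − 12) − 0 = 0, and there is no ∂_3, so H_2 = 0.

As a check, the Euler characteristic is 7 − 18 + 12 = 1, which agrees with 1 − 0 + 0 = 1.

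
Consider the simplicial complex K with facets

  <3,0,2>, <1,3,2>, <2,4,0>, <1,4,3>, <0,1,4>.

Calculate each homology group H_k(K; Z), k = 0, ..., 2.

Take the total order 0 < 1 < 2 < 3 < 4 on the vertex set. Then K (dimension 2) consists of the simplices:

  0-simplices (5): [0], [1], [2], [3], [4]
  1-simplices (10): [0,1], [0,2], [0,3], [0,4], [1,2], [1,3], [1,4], [2,3], [2,4], [3,4]
  2-simplices (5): [0,1,4], [0,2,3], [0,2,4], [1,2,3], [1,3,4]

Hence C_0 ≅ Z^5, C_1 ≅ Z^10, C_2 ≅ Z^5.

The boundary map ∂_1: C_1 → C_0 is given by ∂[p,q] = [q] − [p]. For instance
  ∂[0,3] = [3] − [0].
This gives a 5×10 integer matrix of rank 4; reducing to Smith normal form yields diagonal entries (1,1,1,1).

The boundary map ∂_2: C_2 → C_1 maps a triangle to the signed sum of its edges. For instance
  ∂[0,2,4] = [2,4] − [0,4] + [0,2],
  ∂[0,1,4] = [1,4] − [0,4] + [0,1].
This gives a 10×5 integer matrix of rank 5; reducing to Smith normal form yields diagonal entries (1,1,1,1,1).

Computing H_k = (kernel of ∂_k) / (image of ∂_{k+1}):

  H_0: rank C_0 − rank ∂_1 = 5 − 4 = 1, and the invariant factors of ∂_1 are all 1, so H_0 = Z.
  H_1: rank ker ∂_1 − rank ∂_2 = (10 − 4) − 5 = 1, and the invariant factors of ∂_2 are all 1, so H_1 = Z.
  H_2: rank ker ∂_2 − rank ∂_3 = (5 − 5) − 0 = 0, and there is no ∂_3, so H_2 = 0.

(K is a triangulation of the Möbius band.)

H_0 = Z,  H_1 = Z,  H_2 = 0.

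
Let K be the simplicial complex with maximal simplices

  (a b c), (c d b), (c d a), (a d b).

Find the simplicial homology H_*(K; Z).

Fix the vertex order a < b < c < d and write every simplex with vertices in increasing order. Then dim K = 2 and the simplices of K are:

  0-simplices (4): a, b, c, d
  1-simplices (6): ab, ac, ad, bc, bd, cd
  2-simplices (4): abc, abd, acd, bcd

Hence C_0 ≅ Z^4, C_1 ≅ Z^6, C_2 ≅ Z^4.

The boundary map ∂_1: C_1 → C_0 sends each edge [p,q] (with p < q) to q − p.
The resulting 4×6 matrix has rank 3, and its Smith normal form has invariant factors (1,1,1).

Boundary ∂_2: C_2 → C_1 sends each 2-simplex [p,q,r] to [q,r] − [p,r] + [p,q]. For instance
  ∂acd = cd − ad + ac,
  ∂abc = bc − ac + ab.
This gives a 6×4 integer matrix of rank 3; reducing to Smith normal form yields diagonal entries (1,1,1).

From H_k ≅ ker(∂_k) / im(∂_{k+1}) we obtain:

  H_0: rank C_0 − rank ∂_1 = 4 − 3 = 1, and the invariant factors of ∂_1 are all 1, so H_0 ≅ Z.
  H_1: rank ker ∂_1 − rank ∂_2 = (6 − 3) − 3 = 0, and the invariant factors of ∂_2 are all 1, so H_1 ≅ 0.
  H_2: rank ker ∂_2 − rank ∂_3 = (4 − 3) − 0 = 1, and there is no ∂_3, so H_2 ≅ Z.

As a check, the Euler characteristic is 4 − 6 + 4 = 2, which agrees with 1 − 0 + 1 = 2.

H_0 ≅ Z,  H_1 = 0,  H_2 ≅ Z.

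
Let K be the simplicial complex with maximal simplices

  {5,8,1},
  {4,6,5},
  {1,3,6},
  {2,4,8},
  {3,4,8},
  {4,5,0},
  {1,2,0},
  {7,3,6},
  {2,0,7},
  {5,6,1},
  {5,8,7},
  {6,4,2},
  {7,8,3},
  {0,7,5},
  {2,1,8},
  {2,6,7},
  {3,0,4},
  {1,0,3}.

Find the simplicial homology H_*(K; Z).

We work with the vertex ordering 0 < 1 < 2 < 3 < 4 < 5 < 6 < 7 < 8. The simplices of K, each written with vertices in increasing order, are:

  0-simplices (9): [0], [1], [2], [3], [4], [5], [6], [7], [8]
  1-simplices (27): (27 of them)
  2-simplices (18): [0,1,2], [0,1,3], [0,2,7], [0,3,4], [0,4,5], [0,5,7], [1,2,8], [1,3,6], [1,5,6], [1,5,8], [2,4,6], [2,4,8], [2,6,7], [3,4,8], [3,6,7], [3,7,8], [4,5,6], [5,7,8]

so the chain groups are C_0 ≅ Z^9, C_1 ≅ Z^27, C_2 ≅ Z^18.

∂_1: C_1 → C_0 maps an edge to its endpoints' difference, ∂[p,q] = q − p. For instance
  ∂[1,8] = [8] − [1].
The 9×27 boundary matrix has rank 8 and Smith normal form diag(1,1,1,1,1,1,1,1).

Boundary ∂_2: C_2 → C_1 maps a triangle to the signed sum of its edges. For instance
  ∂[0,1,3] = [1,3] − [0,3] + [0,1],
  ∂[1,3,6] = [3,6] − [1,6] + [1,3].
The 27×18 boundary matrix has rank 17 and Smith normal form diag(1,1,1,1,1,1,1,1,1,1,1,1,1,1,1,1,1).

Now H_k = ker ∂_k / im ∂_{k+1}, so:

  H_0: rank C_0 − rank ∂_1 = 9 − 8 = 1, and the invariant factors of ∂_1 are all 1, so H_0 ≅ Z.
  H_1: rank ker ∂_1 − rank ∂_2 = (27 − 8) − 17 = 2, and the invariant factors of ∂_2 are all 1, so H_1 ≅ Z^2.
  H_2: rank ker ∂_2 − rank ∂_3 = (18 − 17) − 0 = 1, and there is no ∂_3, so H_2 ≅ Z.

H_0 = Z,  H_1 = Z^2,  H_2 = Z.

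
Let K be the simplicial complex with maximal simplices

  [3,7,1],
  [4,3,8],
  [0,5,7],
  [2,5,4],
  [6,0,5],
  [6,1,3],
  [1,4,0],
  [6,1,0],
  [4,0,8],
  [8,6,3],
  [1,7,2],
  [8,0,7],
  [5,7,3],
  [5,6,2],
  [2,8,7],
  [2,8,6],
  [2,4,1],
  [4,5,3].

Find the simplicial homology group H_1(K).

K has 9 vertices, 27 edges, 18 triangles.
rank ∂_1 = 8, rank ∂_2 = 17 ⇒ b_1 = 27 − 8 − 17 = 2; all invariant factors of ∂_2 are 1 so no torsion. So H_1 = Z^2.

H_1 ≅ Z^2.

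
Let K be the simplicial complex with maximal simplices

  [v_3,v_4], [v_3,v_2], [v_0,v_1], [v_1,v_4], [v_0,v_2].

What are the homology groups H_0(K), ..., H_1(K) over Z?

H_0 ≅ Z,  H_1 ≅ Z.

We work with the vertex ordering v_0 < v_1 < v_2 < v_3 < v_4. The simplices of K, each written with vertices in increasing order, are:

  0-simplices (5): [v_0], [v_1], [v_2], [v_3], [v_4]
  1-simplices (5): [v_0,v_1], [v_0,v_2], [v_1,v_4], [v_2,v_3], [v_3,v_4]

Hence C_0 ≅ Z^5, C_1 ≅ Z^5.

Boundary ∂_1: C_1 → C_0 maps an edge to its endpoints' difference, ∂[p,q] = q − p.
The resulting 5×5 matrix has rank 4, and its Smith normal form has invariant factors (1,1,1,1).

From H_k ≅ ker(∂_k) / im(∂_{k+1}) we obtain:

  H_0: rank C_0 − rank ∂_1 = 5 − 4 = 1, and the invariant factors of ∂_1 are all 1, so H_0 = Z.
  H_1: rank ker ∂_1 − rank ∂_2 = (5 − 4) − 0 = 1, and there is no ∂_2, so H_1 = Z.

(K is a triangulation of the circle S^1.)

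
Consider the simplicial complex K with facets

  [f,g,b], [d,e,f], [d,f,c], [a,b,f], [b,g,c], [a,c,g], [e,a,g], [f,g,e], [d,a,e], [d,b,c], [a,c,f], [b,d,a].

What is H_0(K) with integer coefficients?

Take the total order a < b < c < d < e < f < g on the vertex set. Then K (dimension 2) consists of the simplices:

  0-simplices (7): a, b, c, d, e, f, g
  1-simplices (18): ab, ac, ad, ae, af, ag, bc, bd, bf, bg, cd, cf, cg, de, df, ef, eg, fg
  2-simplices (12): abd, abf, acf, acg, ade, aeg, bcd, bcg, bfg, cdf, def, efg

Hence C_0 ≅ Z^7, C_1 ≅ Z^18, C_2 ≅ Z^12.

The boundary map ∂_1: C_1 → C_0 maps an edge to its endpoints' difference, ∂[p,q] = q − p.
The 7×18 boundary matrix has rank 6 and Smith normal form diag(1,1,1,1,1,1).

Boundary ∂_2: C_2 → C_1 maps a triangle to the signed sum of its edges. For instance
  ∂acg = cg − ag + ac,
  ∂abf = bf − af + ab.
This gives a 18×12 integer matrix of rank 12; reducing to Smith normal form yields diagonal entries (1,1,1,1,1,1,1,1,1,1,1,2).

Now H_k = ker ∂_k / im ∂_{k+1}, so:

  H_0: rank C_0 − rank ∂_1 = 7 − 6 = 1, and the invariant factors of ∂_1 are all 1, so H_0 = Z.

H_0 ≅ Z.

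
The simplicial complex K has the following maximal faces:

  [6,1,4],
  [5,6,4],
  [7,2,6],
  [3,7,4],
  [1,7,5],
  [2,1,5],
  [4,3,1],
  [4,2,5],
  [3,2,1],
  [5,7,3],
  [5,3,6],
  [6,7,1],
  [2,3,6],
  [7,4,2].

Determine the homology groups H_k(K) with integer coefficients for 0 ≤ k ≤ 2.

Take the total order 1 < 2 < 3 < 4 < 5 < 6 < 7 on the vertex set. Then K (dimension 2) consists of the simplices:

  0-simplices (7): [1], [2], [3], [4], [5], [6], [7]
  1-simplices (21): [1,2], [1,3], [1,4], [1,5], [1,6], [1,7], [2,3], [2,4], [2,5], [2,6], [2,7], [3,4], [3,5], [3,6], [3,7], [4,5], [4,6], [4,7], [5,6], [5,7], [6,7]
  2-simplices (14): [1,2,3], [1,2,5], [1,3,4], [1,4,6], [1,5,7], [1,6,7], [2,3,6], [2,4,5], [2,4,7], [2,6,7], [3,4,7], [3,5,6], [3,5,7], [4,5,6]

Hence C_0 ≅ Z^7, C_1 ≅ Z^21, C_2 ≅ Z^14.

The boundary map ∂_1: C_1 → C_0 sends each edge [p,q] (with p < q) to q − p. For instance
  ∂[2,3] = [3] − [2].
The 7×21 boundary matrix has rank 6 and Smith normal form diag(1,1,1,1,1,1).

The boundary map ∂_2: C_2 → C_1 maps a triangle to the signed sum of its edges. For instance
  ∂[3,5,6] = [5,6] − [3,6] + [3,5],
  ∂[1,2,5] = [2,5] − [1,5] + [1,2].
This gives a 21×14 integer matrix of rank 13; reducing to Smith normal form yields diagonal entries (1,1,1,1,1,1,1,1,1,1,1,1,1).

Reading off H_k = ker ∂_k / im ∂_{k+1}:

  H_0: rank C_0 − rank ∂_1 = 7 − 6 = 1, and the invariant factors of ∂_1 are all 1, so H_0 ≅ Z.
  H_1: rank ker ∂_1 − rank ∂_2 = (21 − 6) − 13 = 2, and the invariant factors of ∂_2 are all 1, so H_1 ≅ Z^2.
  H_2: rank ker ∂_2 − rank ∂_3 = (14 − 13) − 0 = 1, and there is no ∂_3, so H_2 ≅ Z.

H_0 ≅ Z,  H_1 ≅ Z^2,  H_2 ≅ Z.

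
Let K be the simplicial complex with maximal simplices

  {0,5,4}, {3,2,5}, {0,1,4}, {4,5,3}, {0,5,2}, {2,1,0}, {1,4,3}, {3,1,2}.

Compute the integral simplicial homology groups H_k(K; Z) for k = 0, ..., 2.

We work with the vertex ordering 0 < 1 < 2 < 3 < 4 < 5. The simplices of K, each written with vertices in increasing order, are:

  0-simplices (6): [0], [1], [2], [3], [4], [5]
  1-simplices (12): [0,1], [0,2], [0,4], [0,5], [1,2], [1,3], [1,4], [2,3], [2,5], [3,4], [3,5], [4,5]
  2-simplices (8): [0,1,2], [0,1,4], [0,2,5], [0,4,5], [1,2,3], [1,3,4], [2,3,5], [3,4,5]

so the chain groups are C_0 ≅ Z^6, C_1 ≅ Z^12, C_2 ≅ Z^8.

∂_1: C_1 → C_0 maps an edge to its endpoints' difference, ∂[p,q] = q − p. For instance
  ∂[3,5] = [5] − [3].
This gives a 6×12 integer matrix of rank 5; reducing to Smith normal form yields diagonal entries (1,1,1,1,1).

∂_2: C_2 → C_1 sends each 2-simplex [p,q,r] to [q,r] − [p,r] + [p,q]. For instance
  ∂[0,1,2] = [1,2] − [0,2] + [0,1],
  ∂[0,2,5] = [2,5] − [0,5] + [0,2].
The 12×8 boundary matrix has rank 7 and Smith normal form diag(1,1,1,1,1,1,1).

Now H_k = ker ∂_k / im ∂_{k+1}, so:

  H_0: rank C_0 − rank ∂_1 = 6 − 5 = 1, and the invariant factors of ∂_1 are all 1, so H_0 ≅ Z.
  H_1: rank ker ∂_1 − rank ∂_2 = (12 − 5) − 7 = 0, and the invariant factors of ∂_2 are all 1, so H_1 ≅ 0.
  H_2: rank ker ∂_2 − rank ∂_3 = (8 − 7) − 0 = 1, and there is no ∂_3, so H_2 ≅ Z.

As a check, the Euler characteristic is 6 − 12 + 8 = 2, which agrees with 1 − 0 + 1 = 2.
(K is a triangulation of the 2-sphere S^2.)

H_0 = Z,  H_1 = 0,  H_2 = Z.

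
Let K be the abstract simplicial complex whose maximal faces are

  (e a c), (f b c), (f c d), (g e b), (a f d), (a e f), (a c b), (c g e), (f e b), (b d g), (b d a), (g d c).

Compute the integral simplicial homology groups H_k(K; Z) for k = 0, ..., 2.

H_0 ≅ Z,  H_1 ≅ Z/2,  H_2 = 0.

K has 7 vertices, 18 edges, 12 triangles.
rank ∂_0 = 0, rank ∂_1 = 6 ⇒ b_0 = 7 − 0 − 6 = 1; all invariant factors of ∂_1 are 1 so no torsion. So H_0 = Z.
rank ∂_1 = 6, rank ∂_2 = 12 ⇒ b_1 = 18 − 6 − 12 = 0; ∂_2 has invariant factor(s) [2] giving torsion. So H_1 = Z/2.
rank ∂_2 = 12, rank ∂_3 = 0 ⇒ b_2 = 12 − 12 − 0 = 0. So H_2 = 0.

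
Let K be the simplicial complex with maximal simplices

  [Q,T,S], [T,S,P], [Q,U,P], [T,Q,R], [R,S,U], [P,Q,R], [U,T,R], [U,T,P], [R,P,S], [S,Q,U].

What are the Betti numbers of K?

K has 6 vertices, 15 edges, 10 triangles.
rank ∂_0 = 0, rank ∂_1 = 5 ⇒ b_0 = 6 − 0 − 5 = 1; all invariant factors of ∂_1 are 1 so no torsion. So H_0 ≅ Z.
rank ∂_1 = 5, rank ∂_2 = 10 ⇒ b_1 = 15 − 5 − 10 = 0; ∂_2 has invariant factor(s) [2] giving torsion. So H_1 ≅ Z/2.
rank ∂_2 = 10, rank ∂_3 = 0 ⇒ b_2 = 10 − 10 − 0 = 0. So H_2 ≅ 0.

b_0 = 1, b_1 = 0, b_2 = 0.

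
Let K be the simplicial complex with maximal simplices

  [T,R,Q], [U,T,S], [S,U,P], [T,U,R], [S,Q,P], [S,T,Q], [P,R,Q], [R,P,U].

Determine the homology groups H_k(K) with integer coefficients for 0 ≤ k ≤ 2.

H_0 ≅ Z,  H_1 = 0,  H_2 ≅ Z.

We work with the vertex ordering P < Q < R < S < T < U. The simplices of K, each written with vertices in increasing order, are:

  0-simplices (6): P, Q, R, S, T, U
  1-simplices (12): PQ, PR, PS, PU, QR, QS, QT, RT, RU, ST, SU, TU
  2-simplices (8): PQR, PQS, PRU, PSU, QRT, QST, RTU, STU

Hence C_0 ≅ Z^6, C_1 ≅ Z^12, C_2 ≅ Z^8.

The boundary map ∂_1: C_1 → C_0 is given by ∂[p,q] = [q] − [p].
This gives a 6×12 integer matrix of rank 5; reducing to Smith normal form yields diagonal entries (1,1,1,1,1).

The boundary map ∂_2: C_2 → C_1 maps a triangle to the signed sum of its edges. For instance
  ∂QRT = RT − QT + QR,
  ∂PSU = SU − PU + PS.
The resulting 12×8 matrix has rank 7, and its Smith normal form has invariant factors (1,1,1,1,1,1,1).

Computing H_k = (kernel of ∂_k) / (image of ∂_{k+1}):

  H_0: rank C_0 − rank ∂_1 = 6 − 5 = 1, and the invariant factors of ∂_1 are all 1, so H_0 ≅ Z.
  H_1: rank ker ∂_1 − rank ∂_2 = (12 − 5) − 7 = 0, and the invariant factors of ∂_2 are all 1, so H_1 ≅ 0.
  H_2: rank ker ∂_2 − rank ∂_3 = (8 − 7) − 0 = 1, and there is no ∂_3, so H_2 ≅ Z.

As a check, the Euler characteristic is 6 − 12 + 8 = 2, which agrees with 1 − 0 + 1 = 2.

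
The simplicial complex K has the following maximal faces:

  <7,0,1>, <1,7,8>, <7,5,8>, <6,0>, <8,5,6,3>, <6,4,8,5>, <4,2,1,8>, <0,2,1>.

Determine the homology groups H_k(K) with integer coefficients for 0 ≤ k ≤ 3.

H_0 ≅ Z,  H_1 ≅ Z,  H_2 = 0,  H_3 = 0.

We work with the vertex ordering 0 < 1 < 2 < 3 < 4 < 5 < 6 < 7 < 8. The simplices of K, each written with vertices in increasing order, are:

  0-simplices (9): [0], [1], [2], [3], [4], [5], [6], [7], [8]
  1-simplices (21): [0,1], [0,2], [0,6], [0,7], [1,2], [1,4], [1,7], [1,8], [2,4], [2,8], [3,5], [3,6], [3,8], [4,5], [4,6], [4,8], [5,6], [5,7], [5,8], [6,8], [7,8]
  2-simplices (15): [0,1,2], [0,1,7], [1,2,4], [1,2,8], [1,4,8], [1,7,8], [2,4,8], [3,5,6], [3,5,8], [3,6,8], [4,5,6], [4,5,8], [4,6,8], [5,6,8], [5,7,8]
  3-simplices (3): [1,2,4,8], [3,5,6,8], [4,5,6,8]

so the chain groups are C_0 ≅ Z^9, C_1 ≅ Z^21, C_2 ≅ Z^15, C_3 ≅ Z^3.

Boundary ∂_1: C_1 → C_0 is given by ∂[p,q] = [q] − [p]. For instance
  ∂[1,2] = [2] − [1].
This gives a 9×21 integer matrix of rank 8; reducing to Smith normal form yields diagonal entries (1,1,1,1,1,1,1,1).

Boundary ∂_2: C_2 → C_1 sends each 2-simplex [p,q,r] to [q,r] − [p,r] + [p,q]. For instance
  ∂[0,1,7] = [1,7] − [0,7] + [0,1],
  ∂[3,5,8] = [5,8] − [3,8] + [3,5].
This gives a 21×15 integer matrix of rank 12; reducing to Smith normal form yields diagonal entries (1,1,1,1,1,1,1,1,1,1,1,1).

The boundary map ∂_3: C_3 → C_2 sends each 3-simplex σ to the alternating sum Σ_i (−1)^i (σ with its i-th vertex removed). For instance
  ∂[3,5,6,8] = [5,6,8] − [3,6,8] + [3,5,8] − [3,5,6],
  ∂[1,2,4,8] = [2,4,8] − [1,4,8] + [1,2,8] − [1,2,4].
The resulting 15×3 matrix has rank 3, and its Smith normal form has invariant factors (1,1,1).

Now H_k = ker ∂_k / im ∂_{k+1}, so:

  H_0: rank C_0 − rank ∂_1 = 9 − 8 = 1, and the invariant factors of ∂_1 are all 1, so H_0 ≅ Z.
  H_1: rank ker ∂_1 − rank ∂_2 = (21 − 8) − 12 = 1, and the invariant factors of ∂_2 are all 1, so H_1 ≅ Z.
  H_2: rank ker ∂_2 − rank ∂_3 = (15 − 12) − 3 = 0, and the invariant factors of ∂_3 are all 1, so H_2 ≅ 0.
  H_3: rank ker ∂_3 − rank ∂_4 = (3 − 3) − 0 = 0, and there is no ∂_4, so H_3 ≅ 0.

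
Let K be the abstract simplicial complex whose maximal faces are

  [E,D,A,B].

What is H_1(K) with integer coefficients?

K has 4 vertices, 6 edges, 4 triangles, 1 3-simplex.
rank ∂_1 = 3, rank ∂_2 = 3 ⇒ b_1 = 6 − 3 − 3 = 0; all invariant factors of ∂_2 are 1 so no torsion. So H_1 = 0.

H_1 ≅ 0.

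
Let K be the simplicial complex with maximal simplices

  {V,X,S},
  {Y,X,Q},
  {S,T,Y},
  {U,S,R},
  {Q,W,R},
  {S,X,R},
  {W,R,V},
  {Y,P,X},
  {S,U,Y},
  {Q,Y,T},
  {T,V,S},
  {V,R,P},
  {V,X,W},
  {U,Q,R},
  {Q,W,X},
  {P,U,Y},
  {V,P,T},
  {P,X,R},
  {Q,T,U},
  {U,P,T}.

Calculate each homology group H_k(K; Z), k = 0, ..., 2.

Fix the vertex order P < Q < R < S < T < U < V < W < X < Y and write every simplex with vertices in increasing order. Then dim K = 2 and the simplices of K are:

  0-simplices (10): P, Q, R, S, T, U, V, W, X, Y
  1-simplices (30): PR, PT, PU, PV, PX, PY, QR, QT, QU, QW, QX, QY, RS, RU, RV, RW, RX, ST, SU, SV, SX, SY, TU, TV, TY, UY, VW, VX, WX, XY
  2-simplices (20): PRV, PRX, PTU, PTV, PUY, PXY, QRU, QRW, QTU, QTY, QWX, QXY, RSU, RSX, RVW, STV, STY, SUY, SVX, VWX

so the chain groups are C_0 ≅ Z^10, C_1 ≅ Z^30, C_2 ≅ Z^20.

∂_1: C_1 → C_0 sends each edge [p,q] (with p < q) to q − p.
The 10×30 boundary matrix has rank 9 and Smith normal form diag(1,1,1,1,1,1,1,1,1).

∂_2: C_2 → C_1 acts by ∂[p,q,r] = [q,r] − [p,r] + [p,q]. For instance
  ∂PTV = TV − PV + PT,
  ∂PXY = XY − PY + PX.
The 30×20 boundary matrix has rank 20 and Smith normal form diag(1,1,1,1,1,1,1,1,1,1,1,1,1,1,1,1,1,1,1,2).

From H_k ≅ ker(∂_k) / im(∂_{k+1}) we obtain:

  H_0: rank C_0 − rank ∂_1 = 10 − 9 = 1, and the invariant factors of ∂_1 are all 1, so H_0 = Z.
  H_1: rank ker ∂_1 − rank ∂_2 = (30 − 9) − 20 = 1, and ∂_2 has invariant factor 2 > 1, so H_1 = Z ⊕ Z/2.
  H_2: rank ker ∂_2 − rank ∂_3 = (20 − 20) − 0 = 0, and there is no ∂_3, so H_2 = 0.

H_0 ≅ Z,  H_1 ≅ Z ⊕ Z/2,  H_2 = 0.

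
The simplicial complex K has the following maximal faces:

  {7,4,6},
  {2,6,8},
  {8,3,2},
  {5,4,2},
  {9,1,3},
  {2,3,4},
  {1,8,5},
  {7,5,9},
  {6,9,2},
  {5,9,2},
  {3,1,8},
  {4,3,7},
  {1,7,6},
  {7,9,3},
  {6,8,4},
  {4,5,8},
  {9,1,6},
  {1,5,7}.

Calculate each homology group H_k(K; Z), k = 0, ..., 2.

H_0 = Z,  H_1 = Z ⊕ Z/2Z,  H_2 = 0.

Order the vertices as 1 < 2 < 3 < 4 < 5 < 6 < 7 < 8 < 9. Listing each simplex with vertices in this order, K has dimension 2 with simplices:

  0-simplices (9): [1], [2], [3], [4], [5], [6], [7], [8], [9]
  1-simplices (27): (27 of them)
  2-simplices (18): [1,3,8], [1,3,9], [1,5,7], [1,5,8], [1,6,7], [1,6,9], [2,3,4], [2,3,8], [2,4,5], [2,5,9], [2,6,8], [2,6,9], [3,4,7], [3,7,9], [4,5,8], [4,6,7], [4,6,8], [5,7,9]

giving chain groups C_0 ≅ Z^9, C_1 ≅ Z^27, C_2 ≅ Z^18.

Boundary ∂_1: C_1 → C_0 is given by ∂[p,q] = [q] − [p].
The 9×27 boundary matrix has rank 8 and Smith normal form diag(1,1,1,1,1,1,1,1).

Boundary ∂_2: C_2 → C_1 sends each 2-simplex [p,q,r] to [q,r] − [p,r] + [p,q]. For instance
  ∂[2,5,9] = [5,9] − [2,9] + [2,5],
  ∂[1,5,7] = [5,7] − [1,7] + [1,5].
The 27×18 boundary matrix has rank 18 and Smith normal form diag(1,1,1,1,1,1,1,1,1,1,1,1,1,1,1,1,1,2).

Computing H_k = (kernel of ∂_k) / (image of ∂_{k+1}):

  H_0: rank C_0 − rank ∂_1 = 9 − 8 = 1, and the invariant factors of ∂_1 are all 1, so H_0 = Z.
  H_1: rank ker ∂_1 − rank ∂_2 = (27 − 8) − 18 = 1, and ∂_2 has invariant factor 2 > 1, so H_1 = Z ⊕ Z/2Z.
  H_2: rank ker ∂_2 − rank ∂_3 = (18 − 18) − 0 = 0, and there is no ∂_3, so H_2 = 0.

As a check, the Euler characteristic is 9 − 27 + 18 = 0, which agrees with 1 − 1 + 0 = 0.
(K is a triangulation of the Klein bottle.)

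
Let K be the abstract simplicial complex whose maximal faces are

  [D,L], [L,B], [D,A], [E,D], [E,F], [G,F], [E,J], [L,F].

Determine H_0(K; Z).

H_0 ≅ Z.

We work with the vertex ordering A < B < D < E < F < G < J < L. The simplices of K, each written with vertices in increasing order, are:

  0-simplices (8): A, B, D, E, F, G, J, L
  1-simplices (8): AD, BL, DE, DL, EF, EJ, FG, FL

Hence C_0 ≅ Z^8, C_1 ≅ Z^8.

The boundary map ∂_1: C_1 → C_0 is given by ∂[p,q] = [q] − [p].
This gives a 8×8 integer matrix of rank 7; reducing to Smith normal form yields diagonal entries (1,1,1,1,1,1,1).

Now H_k = ker ∂_k / im ∂_{k+1}, so:

  H_0: rank C_0 − rank ∂_1 = 8 − 7 = 1, and the invariant factors of ∂_1 are all 1, so H_0 = Z.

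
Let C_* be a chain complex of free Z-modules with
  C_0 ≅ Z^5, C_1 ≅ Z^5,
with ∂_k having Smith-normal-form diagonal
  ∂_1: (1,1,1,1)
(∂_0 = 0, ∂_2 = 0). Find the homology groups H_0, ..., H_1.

H_0 = Z,  H_1 = Z.

H_0: b_0 = 5 − 0 − 4 = 1; torsion from ∂_1 factors > 1: none. So H_0 = Z.
H_1: b_1 = 5 − 4 − 0 = 1; torsion from ∂_2 factors > 1: none. So H_1 = Z.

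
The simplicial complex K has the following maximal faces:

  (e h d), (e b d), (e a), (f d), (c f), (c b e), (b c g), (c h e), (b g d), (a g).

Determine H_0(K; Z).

H_0 = Z.

Order the vertices as a < b < c < d < e < f < g < h. Listing each simplex with vertices in this order, K has dimension 2 with simplices:

  0-simplices (8): a, b, c, d, e, f, g, h
  1-simplices (15): ae, ag, bc, bd, be, bg, ce, cf, cg, ch, de, df, dg, dh, eh
  2-simplices (6): bce, bcg, bde, bdg, ceh, deh

Hence C_0 ≅ Z^8, C_1 ≅ Z^15, C_2 ≅ Z^6.

The boundary map ∂_1: C_1 → C_0 sends each edge [p,q] (with p < q) to q − p. For instance
  ∂bc = c − b.
The 8×15 boundary matrix has rank 7 and Smith normal form diag(1,1,1,1,1,1,1).

∂_2: C_2 → C_1 acts by ∂[p,q,r] = [q,r] − [p,r] + [p,q]. For instance
  ∂bce = ce − be + bc,
  ∂bcg = cg − bg + bc.
The resulting 15×6 matrix has rank 6, and its Smith normal form has invariant factors (1,1,1,1,1,1).

Computing H_k = (kernel of ∂_k) / (image of ∂_{k+1}):

  H_0: rank C_0 − rank ∂_1 = 8 − 7 = 1, and the invariant factors of ∂_1 are all 1, so H_0 ≅ Z.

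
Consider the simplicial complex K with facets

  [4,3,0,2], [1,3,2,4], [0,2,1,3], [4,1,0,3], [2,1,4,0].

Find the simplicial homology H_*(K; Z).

Take the total order 0 < 1 < 2 < 3 < 4 on the vertex set. Then K (dimension 3) consists of the simplices:

  0-simplices (5): [0], [1], [2], [3], [4]
  1-simplices (10): [0,1], [0,2], [0,3], [0,4], [1,2], [1,3], [1,4], [2,3], [2,4], [3,4]
  2-simplices (10): [0,1,2], [0,1,3], [0,1,4], [0,2,3], [0,2,4], [0,3,4], [1,2,3], [1,2,4], [1,3,4], [2,3,4]
  3-simplices (5): [0,1,2,3], [0,1,2,4], [0,1,3,4], [0,2,3,4], [1,2,3,4]

so the chain groups are C_0 ≅ Z^5, C_1 ≅ Z^10, C_2 ≅ Z^10, C_3 ≅ Z^5.

∂_1: C_1 → C_0 sends each edge [p,q] (with p < q) to q − p. For instance
  ∂[1,2] = [2] − [1].
The 5×10 boundary matrix has rank 4 and Smith normal form diag(1,1,1,1).

The boundary map ∂_2: C_2 → C_1 maps a triangle to the signed sum of its edges. For instance
  ∂[1,2,3] = [2,3] − [1,3] + [1,2],
  ∂[0,3,4] = [3,4] − [0,4] + [0,3].
The 10×10 boundary matrix has rank 6 and Smith normal form diag(1,1,1,1,1,1).

The boundary map ∂_3: C_3 → C_2 sends each 3-simplex σ to the alternating sum Σ_i (−1)^i (σ with its i-th vertex removed). For instance
  ∂[0,1,2,3] = [1,2,3] − [0,2,3] + [0,1,3] − [0,1,2],
  ∂[0,2,3,4] = [2,3,4] − [0,3,4] + [0,2,4] − [0,2,3].
The 10×5 boundary matrix has rank 4 and Smith normal form diag(1,1,1,1).

From H_k ≅ ker(∂_k) / im(∂_{k+1}) we obtain:

  H_0: rank C_0 − rank ∂_1 = 5 − 4 = 1, and the invariant factors of ∂_1 are all 1, so H_0 ≅ Z.
  H_1: rank ker ∂_1 − rank ∂_2 = (10 − 4) − 6 = 0, and the invariant factors of ∂_2 are all 1, so H_1 ≅ 0.
  H_2: rank ker ∂_2 − rank ∂_3 = (10 − 6) − 4 = 0, and the invariant factors of ∂_3 are all 1, so H_2 ≅ 0.
  H_3: rank ker ∂_3 − rank ∂_4 = (5 − 4) − 0 = 1, and there is no ∂_4, so H_3 ≅ Z.

As a check, the Euler characteristic is 5 − 10 + 10 − 5 = 0, which agrees with 1 − 0 + 0 − 1 = 0.

H_0 = Z,  H_1 = 0,  H_2 = 0,  H_3 = Z.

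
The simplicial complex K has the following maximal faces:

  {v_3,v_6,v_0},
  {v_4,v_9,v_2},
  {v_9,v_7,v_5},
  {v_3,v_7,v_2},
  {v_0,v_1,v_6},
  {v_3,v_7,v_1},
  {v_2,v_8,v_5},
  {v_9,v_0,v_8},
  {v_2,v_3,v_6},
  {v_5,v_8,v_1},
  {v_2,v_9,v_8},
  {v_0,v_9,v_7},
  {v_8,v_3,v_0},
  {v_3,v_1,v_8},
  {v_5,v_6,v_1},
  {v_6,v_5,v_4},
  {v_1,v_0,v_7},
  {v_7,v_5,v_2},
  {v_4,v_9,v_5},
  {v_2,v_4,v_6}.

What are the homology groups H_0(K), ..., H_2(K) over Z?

Order the vertices as v_0 < v_1 < v_2 < v_3 < v_4 < v_5 < v_6 < v_7 < v_8 < v_9. Listing each simplex with vertices in this order, K has dimension 2 with simplices:

  0-simplices (10): [v_0], [v_1], [v_2], [v_3], [v_4], [v_5], [v_6], [v_7], [v_8], [v_9]
  1-simplices (30): (30 of them)
  2-simplices (20): (20 of them)

so the chain groups are C_0 ≅ Z^10, C_1 ≅ Z^30, C_2 ≅ Z^20.

The boundary map ∂_1: C_1 → C_0 maps an edge to its endpoints' difference, ∂[p,q] = q − p. For instance
  ∂[v_4,v_6] = [v_6] − [v_4].
The 10×30 boundary matrix has rank 9 and Smith normal form diag(1,1,1,1,1,1,1,1,1).

Boundary ∂_2: C_2 → C_1 maps a triangle to the signed sum of its edges. For instance
  ∂[v_2,v_5,v_7] = [v_5,v_7] − [v_2,v_7] + [v_2,v_5],
  ∂[v_2,v_3,v_7] = [v_3,v_7] − [v_2,v_7] + [v_2,v_3].
As a 30×20 matrix over Z this has rank 20, with invariant factors (1,1,1,1,1,1,1,1,1,1,1,1,1,1,1,1,1,1,1,2).

Computing H_k = (kernel of ∂_k) / (image of ∂_{k+1}):

  H_0: rank C_0 − rank ∂_1 = 10 − 9 = 1, and the invariant factors of ∂_1 are all 1, so H_0 ≅ Z.
  H_1: rank ker ∂_1 − rank ∂_2 = (30 − 9) − 20 = 1, and ∂_2 has invariant factor 2 > 1, so H_1 ≅ Z ⊕ Z/2.
  H_2: rank ker ∂_2 − rank ∂_3 = (20 − 20) − 0 = 0, and there is no ∂_3, so H_2 ≅ 0.

(K is a triangulation of the Klein bottle.)

H_0 = Z,  H_1 = Z ⊕ Z/2,  H_2 = 0.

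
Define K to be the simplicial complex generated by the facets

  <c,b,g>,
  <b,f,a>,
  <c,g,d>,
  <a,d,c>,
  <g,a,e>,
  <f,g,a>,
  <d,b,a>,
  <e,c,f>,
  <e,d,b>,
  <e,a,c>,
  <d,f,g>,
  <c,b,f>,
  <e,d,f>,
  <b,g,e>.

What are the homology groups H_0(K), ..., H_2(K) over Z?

We work with the vertex ordering a < b < c < d < e < f < g. The simplices of K, each written with vertices in increasing order, are:

  0-simplices (7): a, b, c, d, e, f, g
  1-simplices (21): ab, ac, ad, ae, af, ag, bc, bd, be, bf, bg, cd, ce, cf, cg, de, df, dg, ef, eg, fg
  2-simplices (14): abd, abf, acd, ace, aeg, afg, bcf, bcg, bde, beg, cdg, cef, def, dfg

so the chain groups are C_0 ≅ Z^7, C_1 ≅ Z^21, C_2 ≅ Z^14.

The boundary map ∂_1: C_1 → C_0 is given by ∂[p,q] = [q] − [p].
The 7×21 boundary matrix has rank 6 and Smith normal form diag(1,1,1,1,1,1).

∂_2: C_2 → C_1 sends each 2-simplex [p,q,r] to [q,r] − [p,r] + [p,q]. For instance
  ∂acd = cd − ad + ac,
  ∂afg = fg − ag + af.
As a 21×14 matrix over Z this has rank 13, with invariant factors (1,1,1,1,1,1,1,1,1,1,1,1,1).

Now H_k = ker ∂_k / im ∂_{k+1}, so:

  H_0: rank C_0 − rank ∂_1 = 7 − 6 = 1, and the invariant factors of ∂_1 are all 1, so H_0 = Z.
  H_1: rank ker ∂_1 − rank ∂_2 = (21 − 6) − 13 = 2, and the invariant factors of ∂_2 are all 1, so H_1 = Z^2.
  H_2: rank ker ∂_2 − rank ∂_3 = (14 − 13) − 0 = 1, and there is no ∂_3, so H_2 = Z.

H_0 ≅ Z,  H_1 ≅ Z^2,  H_2 ≅ Z.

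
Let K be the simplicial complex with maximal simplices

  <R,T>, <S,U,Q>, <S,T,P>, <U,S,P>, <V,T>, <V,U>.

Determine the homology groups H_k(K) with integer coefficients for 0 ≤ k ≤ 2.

H_0 ≅ Z,  H_1 ≅ Z,  H_2 = 0.

K has 7 vertices, 10 edges, 3 triangles.
rank ∂_0 = 0, rank ∂_1 = 6 ⇒ b_0 = 7 − 0 − 6 = 1; all invariant factors of ∂_1 are 1 so no torsion. So H_0 = Z.
rank ∂_1 = 6, rank ∂_2 = 3 ⇒ b_1 = 10 − 6 − 3 = 1; all invariant factors of ∂_2 are 1 so no torsion. So H_1 = Z.
rank ∂_2 = 3, rank ∂_3 = 0 ⇒ b_2 = 3 − 3 − 0 = 0. So H_2 = 0.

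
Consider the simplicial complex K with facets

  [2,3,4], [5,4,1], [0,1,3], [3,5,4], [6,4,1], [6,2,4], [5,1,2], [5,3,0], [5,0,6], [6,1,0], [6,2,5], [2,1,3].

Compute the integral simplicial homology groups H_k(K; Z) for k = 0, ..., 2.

Fix the vertex order 0 < 1 < 2 < 3 < 4 < 5 < 6 and write every simplex with vertices in increasing order. Then dim K = 2 and the simplices of K are:

  0-simplices (7): [0], [1], [2], [3], [4], [5], [6]
  1-simplices (18): [0,1], [0,3], [0,5], [0,6], [1,2], [1,3], [1,4], [1,5], [1,6], [2,3], [2,4], [2,5], [2,6], [3,4], [3,5], [4,5], [4,6], [5,6]
  2-simplices (12): [0,1,3], [0,1,6], [0,3,5], [0,5,6], [1,2,3], [1,2,5], [1,4,5], [1,4,6], [2,3,4], [2,4,6], [2,5,6], [3,4,5]

giving chain groups C_0 ≅ Z^7, C_1 ≅ Z^18, C_2 ≅ Z^12.

The boundary map ∂_1: C_1 → C_0 maps an edge to its endpoints' difference, ∂[p,q] = q − p. For instance
  ∂[2,5] = [5] − [2].
The 7×18 boundary matrix has rank 6 and Smith normal form diag(1,1,1,1,1,1).

The boundary map ∂_2: C_2 → C_1 maps a triangle to the signed sum of its edges. For instance
  ∂[0,1,6] = [1,6] − [0,6] + [0,1],
  ∂[1,4,5] = [4,5] − [1,5] + [1,4].
This gives a 18×12 integer matrix of rank 12; reducing to Smith normal form yields diagonal entries (1,1,1,1,1,1,1,1,1,1,1,2).

Computing H_k = (kernel of ∂_k) / (image of ∂_{k+1}):

  H_0: rank C_0 − rank ∂_1 = 7 − 6 = 1, and the invariant factors of ∂_1 are all 1, so H_0 = Z.
  H_1: rank ker ∂_1 − rank ∂_2 = (18 − 6) − 12 = 0, and ∂_2 has invariant factor 2 > 1, so H_1 = Z_2.
  H_2: rank ker ∂_2 − rank ∂_3 = (12 − 12) − 0 = 0, and there is no ∂_3, so H_2 = 0.

H_0 ≅ Z,  H_1 ≅ Z_2,  H_2 = 0.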